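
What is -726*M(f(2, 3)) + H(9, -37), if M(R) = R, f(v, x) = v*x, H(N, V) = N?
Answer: -4347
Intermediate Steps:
-726*M(f(2, 3)) + H(9, -37) = -1452*3 + 9 = -726*6 + 9 = -4356 + 9 = -4347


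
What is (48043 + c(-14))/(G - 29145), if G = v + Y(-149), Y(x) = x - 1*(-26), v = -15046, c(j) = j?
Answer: -48029/44314 ≈ -1.0838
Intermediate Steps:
Y(x) = 26 + x (Y(x) = x + 26 = 26 + x)
G = -15169 (G = -15046 + (26 - 149) = -15046 - 123 = -15169)
(48043 + c(-14))/(G - 29145) = (48043 - 14)/(-15169 - 29145) = 48029/(-44314) = 48029*(-1/44314) = -48029/44314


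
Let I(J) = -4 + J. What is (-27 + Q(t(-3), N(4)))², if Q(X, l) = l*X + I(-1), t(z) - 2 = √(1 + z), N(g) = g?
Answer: 544 - 192*I*√2 ≈ 544.0 - 271.53*I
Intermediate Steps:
t(z) = 2 + √(1 + z)
Q(X, l) = -5 + X*l (Q(X, l) = l*X + (-4 - 1) = X*l - 5 = -5 + X*l)
(-27 + Q(t(-3), N(4)))² = (-27 + (-5 + (2 + √(1 - 3))*4))² = (-27 + (-5 + (2 + √(-2))*4))² = (-27 + (-5 + (2 + I*√2)*4))² = (-27 + (-5 + (8 + 4*I*√2)))² = (-27 + (3 + 4*I*√2))² = (-24 + 4*I*√2)²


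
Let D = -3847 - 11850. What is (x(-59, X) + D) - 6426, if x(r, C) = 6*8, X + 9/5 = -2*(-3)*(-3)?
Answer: -22075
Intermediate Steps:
D = -15697
X = -99/5 (X = -9/5 - 2*(-3)*(-3) = -9/5 + 6*(-3) = -9/5 - 18 = -99/5 ≈ -19.800)
x(r, C) = 48
(x(-59, X) + D) - 6426 = (48 - 15697) - 6426 = -15649 - 6426 = -22075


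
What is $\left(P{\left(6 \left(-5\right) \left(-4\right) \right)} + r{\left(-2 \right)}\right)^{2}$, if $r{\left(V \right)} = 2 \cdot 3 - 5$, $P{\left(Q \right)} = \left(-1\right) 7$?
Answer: $36$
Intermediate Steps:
$P{\left(Q \right)} = -7$
$r{\left(V \right)} = 1$ ($r{\left(V \right)} = 6 - 5 = 1$)
$\left(P{\left(6 \left(-5\right) \left(-4\right) \right)} + r{\left(-2 \right)}\right)^{2} = \left(-7 + 1\right)^{2} = \left(-6\right)^{2} = 36$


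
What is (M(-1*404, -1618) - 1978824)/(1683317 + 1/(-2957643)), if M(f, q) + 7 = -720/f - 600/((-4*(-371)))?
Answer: -219305456777874753/186555021947111930 ≈ -1.1756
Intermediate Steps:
M(f, q) = -2747/371 - 720/f (M(f, q) = -7 + (-720/f - 600/((-4*(-371)))) = -7 + (-720/f - 600/1484) = -7 + (-720/f - 600*1/1484) = -7 + (-720/f - 150/371) = -7 + (-150/371 - 720/f) = -2747/371 - 720/f)
(M(-1*404, -1618) - 1978824)/(1683317 + 1/(-2957643)) = ((-2747/371 - 720/((-1*404))) - 1978824)/(1683317 + 1/(-2957643)) = ((-2747/371 - 720/(-404)) - 1978824)/(1683317 - 1/2957643) = ((-2747/371 - 720*(-1/404)) - 1978824)/(4978650741830/2957643) = ((-2747/371 + 180/101) - 1978824)*(2957643/4978650741830) = (-210667/37471 - 1978824)*(2957643/4978650741830) = -74148724771/37471*2957643/4978650741830 = -219305456777874753/186555021947111930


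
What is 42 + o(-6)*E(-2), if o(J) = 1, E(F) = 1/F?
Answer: 83/2 ≈ 41.500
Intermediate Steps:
42 + o(-6)*E(-2) = 42 + 1/(-2) = 42 + 1*(-½) = 42 - ½ = 83/2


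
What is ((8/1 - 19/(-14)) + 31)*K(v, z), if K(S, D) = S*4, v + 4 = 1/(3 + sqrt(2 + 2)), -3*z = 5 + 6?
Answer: -4294/7 ≈ -613.43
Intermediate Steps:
z = -11/3 (z = -(5 + 6)/3 = -1/3*11 = -11/3 ≈ -3.6667)
v = -19/5 (v = -4 + 1/(3 + sqrt(2 + 2)) = -4 + 1/(3 + sqrt(4)) = -4 + 1/(3 + 2) = -4 + 1/5 = -19/5 ≈ -3.8000)
K(S, D) = 4*S
((8/1 - 19/(-14)) + 31)*K(v, z) = ((8/1 - 19/(-14)) + 31)*(4*(-19/5)) = ((8*1 - 19*(-1/14)) + 31)*(-76/5) = ((8 + 19/14) + 31)*(-76/5) = (131/14 + 31)*(-76/5) = (565/14)*(-76/5) = -4294/7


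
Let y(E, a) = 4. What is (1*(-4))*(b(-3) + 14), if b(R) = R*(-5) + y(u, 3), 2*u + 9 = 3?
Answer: -132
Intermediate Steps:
u = -3 (u = -9/2 + (1/2)*3 = -9/2 + 3/2 = -3)
b(R) = 4 - 5*R (b(R) = R*(-5) + 4 = -5*R + 4 = 4 - 5*R)
(1*(-4))*(b(-3) + 14) = (1*(-4))*((4 - 5*(-3)) + 14) = -4*((4 + 15) + 14) = -4*(19 + 14) = -4*33 = -132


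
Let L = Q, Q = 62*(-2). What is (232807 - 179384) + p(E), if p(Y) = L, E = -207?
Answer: 53299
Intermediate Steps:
Q = -124
L = -124
p(Y) = -124
(232807 - 179384) + p(E) = (232807 - 179384) - 124 = 53423 - 124 = 53299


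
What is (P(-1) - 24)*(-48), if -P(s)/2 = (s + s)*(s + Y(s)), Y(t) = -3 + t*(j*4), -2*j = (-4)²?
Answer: -4224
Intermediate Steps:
j = -8 (j = -½*(-4)² = -½*16 = -8)
Y(t) = -3 - 32*t (Y(t) = -3 + t*(-8*4) = -3 + t*(-32) = -3 - 32*t)
P(s) = -4*s*(-3 - 31*s) (P(s) = -2*(s + s)*(s + (-3 - 32*s)) = -2*2*s*(-3 - 31*s) = -4*s*(-3 - 31*s))
(P(-1) - 24)*(-48) = (4*(-1)*(3 + 31*(-1)) - 24)*(-48) = (4*(-1)*(3 - 31) - 24)*(-48) = (4*(-1)*(-28) - 24)*(-48) = (112 - 24)*(-48) = 88*(-48) = -4224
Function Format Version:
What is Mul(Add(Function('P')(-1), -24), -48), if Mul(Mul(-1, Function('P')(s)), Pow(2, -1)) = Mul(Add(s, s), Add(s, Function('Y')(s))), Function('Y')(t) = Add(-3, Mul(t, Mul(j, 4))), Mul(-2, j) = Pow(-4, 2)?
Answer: -4224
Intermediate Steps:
j = -8 (j = Mul(Rational(-1, 2), Pow(-4, 2)) = Mul(Rational(-1, 2), 16) = -8)
Function('Y')(t) = Add(-3, Mul(-32, t)) (Function('Y')(t) = Add(-3, Mul(t, Mul(-8, 4))) = Add(-3, Mul(t, -32)) = Add(-3, Mul(-32, t)))
Function('P')(s) = Mul(-4, s, Add(-3, Mul(-31, s))) (Function('P')(s) = Mul(-2, Mul(Add(s, s), Add(s, Add(-3, Mul(-32, s))))) = Mul(-2, Mul(Mul(2, s), Add(-3, Mul(-31, s)))) = Mul(-2, Mul(2, s, Add(-3, Mul(-31, s)))) = Mul(-4, s, Add(-3, Mul(-31, s))))
Mul(Add(Function('P')(-1), -24), -48) = Mul(Add(Mul(4, -1, Add(3, Mul(31, -1))), -24), -48) = Mul(Add(Mul(4, -1, Add(3, -31)), -24), -48) = Mul(Add(Mul(4, -1, -28), -24), -48) = Mul(Add(112, -24), -48) = Mul(88, -48) = -4224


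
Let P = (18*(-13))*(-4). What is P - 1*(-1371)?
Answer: 2307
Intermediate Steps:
P = 936 (P = -234*(-4) = 936)
P - 1*(-1371) = 936 - 1*(-1371) = 936 + 1371 = 2307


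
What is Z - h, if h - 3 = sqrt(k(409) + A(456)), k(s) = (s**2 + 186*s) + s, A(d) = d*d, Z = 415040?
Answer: 415037 - 10*sqrt(4517) ≈ 4.1437e+5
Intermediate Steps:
A(d) = d**2
k(s) = s**2 + 187*s
h = 3 + 10*sqrt(4517) (h = 3 + sqrt(409*(187 + 409) + 456**2) = 3 + sqrt(409*596 + 207936) = 3 + sqrt(243764 + 207936) = 3 + sqrt(451700) = 3 + 10*sqrt(4517) ≈ 675.09)
Z - h = 415040 - (3 + 10*sqrt(4517)) = 415040 + (-3 - 10*sqrt(4517)) = 415037 - 10*sqrt(4517)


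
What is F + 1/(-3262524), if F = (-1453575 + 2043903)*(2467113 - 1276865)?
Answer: 2292369166666112255/3262524 ≈ 7.0264e+11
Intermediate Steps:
F = 702636721344 (F = 590328*1190248 = 702636721344)
F + 1/(-3262524) = 702636721344 + 1/(-3262524) = 702636721344 - 1/3262524 = 2292369166666112255/3262524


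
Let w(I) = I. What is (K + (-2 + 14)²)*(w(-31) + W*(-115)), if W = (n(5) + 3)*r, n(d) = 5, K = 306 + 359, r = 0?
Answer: -25079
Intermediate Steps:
K = 665
W = 0 (W = (5 + 3)*0 = 8*0 = 0)
(K + (-2 + 14)²)*(w(-31) + W*(-115)) = (665 + (-2 + 14)²)*(-31 + 0*(-115)) = (665 + 12²)*(-31 + 0) = (665 + 144)*(-31) = 809*(-31) = -25079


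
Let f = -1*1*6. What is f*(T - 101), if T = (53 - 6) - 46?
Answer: 600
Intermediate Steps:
f = -6 (f = -1*6 = -6)
T = 1 (T = 47 - 46 = 1)
f*(T - 101) = -6*(1 - 101) = -6*(-100) = 600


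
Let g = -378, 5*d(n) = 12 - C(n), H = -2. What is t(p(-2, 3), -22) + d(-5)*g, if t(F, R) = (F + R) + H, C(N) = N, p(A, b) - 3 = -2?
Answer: -6541/5 ≈ -1308.2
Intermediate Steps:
p(A, b) = 1 (p(A, b) = 3 - 2 = 1)
d(n) = 12/5 - n/5 (d(n) = (12 - n)/5 = 12/5 - n/5)
t(F, R) = -2 + F + R (t(F, R) = (F + R) - 2 = -2 + F + R)
t(p(-2, 3), -22) + d(-5)*g = (-2 + 1 - 22) + (12/5 - ⅕*(-5))*(-378) = -23 + (12/5 + 1)*(-378) = -23 + (17/5)*(-378) = -23 - 6426/5 = -6541/5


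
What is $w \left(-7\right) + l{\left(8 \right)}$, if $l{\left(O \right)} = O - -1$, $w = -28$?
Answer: $205$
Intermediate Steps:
$l{\left(O \right)} = 1 + O$ ($l{\left(O \right)} = O + 1 = 1 + O$)
$w \left(-7\right) + l{\left(8 \right)} = \left(-28\right) \left(-7\right) + \left(1 + 8\right) = 196 + 9 = 205$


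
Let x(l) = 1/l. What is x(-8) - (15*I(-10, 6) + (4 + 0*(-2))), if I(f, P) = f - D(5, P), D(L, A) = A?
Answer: 1887/8 ≈ 235.88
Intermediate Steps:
I(f, P) = f - P
x(-8) - (15*I(-10, 6) + (4 + 0*(-2))) = 1/(-8) - (15*(-10 - 1*6) + (4 + 0*(-2))) = -⅛ - (15*(-10 - 6) + (4 + 0)) = -⅛ - (15*(-16) + 4) = -⅛ - (-240 + 4) = -⅛ - 1*(-236) = -⅛ + 236 = 1887/8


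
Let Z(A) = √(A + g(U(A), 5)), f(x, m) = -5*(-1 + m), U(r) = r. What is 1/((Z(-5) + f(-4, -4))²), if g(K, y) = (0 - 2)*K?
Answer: (25 + √5)⁻² ≈ 0.0013481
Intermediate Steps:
g(K, y) = -2*K
f(x, m) = 5 - 5*m
Z(A) = √(-A) (Z(A) = √(A - 2*A) = √(-A))
1/((Z(-5) + f(-4, -4))²) = 1/((√(-1*(-5)) + (5 - 5*(-4)))²) = 1/((√5 + (5 + 20))²) = 1/((√5 + 25)²) = 1/((25 + √5)²) = (25 + √5)⁻²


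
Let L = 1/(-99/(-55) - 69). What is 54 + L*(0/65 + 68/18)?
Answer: 81563/1512 ≈ 53.944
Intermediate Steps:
L = -5/336 (L = 1/(-99*(-1/55) - 69) = 1/(9/5 - 69) = 1/(-336/5) = -5/336 ≈ -0.014881)
54 + L*(0/65 + 68/18) = 54 - 5*(0/65 + 68/18)/336 = 54 - 5*(0*(1/65) + 68*(1/18))/336 = 54 - 5*(0 + 34/9)/336 = 54 - 5/336*34/9 = 54 - 85/1512 = 81563/1512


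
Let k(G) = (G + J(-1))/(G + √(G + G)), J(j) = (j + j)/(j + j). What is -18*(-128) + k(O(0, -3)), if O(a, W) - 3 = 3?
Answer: 9223/4 - 7*√3/12 ≈ 2304.7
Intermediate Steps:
J(j) = 1 (J(j) = (2*j)/((2*j)) = (2*j)*(1/(2*j)) = 1)
O(a, W) = 6 (O(a, W) = 3 + 3 = 6)
k(G) = (1 + G)/(G + √2*√G) (k(G) = (G + 1)/(G + √(G + G)) = (1 + G)/(G + √(2*G)) = (1 + G)/(G + √2*√G))
-18*(-128) + k(O(0, -3)) = -18*(-128) + (1 + 6)/(6 + √2*√6) = 2304 + 7/(6 + 2*√3)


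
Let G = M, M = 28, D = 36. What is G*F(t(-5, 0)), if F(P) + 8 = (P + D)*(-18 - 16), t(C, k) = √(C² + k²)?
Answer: -39256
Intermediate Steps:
F(P) = -1232 - 34*P (F(P) = -8 + (P + 36)*(-18 - 16) = -8 + (36 + P)*(-34) = -8 + (-1224 - 34*P) = -1232 - 34*P)
G = 28
G*F(t(-5, 0)) = 28*(-1232 - 34*√((-5)² + 0²)) = 28*(-1232 - 34*√(25 + 0)) = 28*(-1232 - 34*√25) = 28*(-1232 - 34*5) = 28*(-1232 - 170) = 28*(-1402) = -39256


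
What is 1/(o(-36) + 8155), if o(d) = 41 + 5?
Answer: 1/8201 ≈ 0.00012194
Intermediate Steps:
o(d) = 46
1/(o(-36) + 8155) = 1/(46 + 8155) = 1/8201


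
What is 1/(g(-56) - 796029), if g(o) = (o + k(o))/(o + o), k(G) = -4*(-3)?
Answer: -28/22288801 ≈ -1.2562e-6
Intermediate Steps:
k(G) = 12
g(o) = (12 + o)/(2*o) (g(o) = (o + 12)/(o + o) = (12 + o)/((2*o)) = (12 + o)*(1/(2*o)) = (12 + o)/(2*o))
1/(g(-56) - 796029) = 1/((½)*(12 - 56)/(-56) - 796029) = 1/((½)*(-1/56)*(-44) - 796029) = 1/(11/28 - 796029) = 1/(-22288801/28) = -28/22288801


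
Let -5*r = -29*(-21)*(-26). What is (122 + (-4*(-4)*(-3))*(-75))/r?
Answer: 9305/7917 ≈ 1.1753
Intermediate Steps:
r = 15834/5 (r = -(-29*(-21))*(-26)/5 = -609*(-26)/5 = -⅕*(-15834) = 15834/5 ≈ 3166.8)
(122 + (-4*(-4)*(-3))*(-75))/r = (122 + (-4*(-4)*(-3))*(-75))/(15834/5) = (122 + (16*(-3))*(-75))*(5/15834) = (122 - 48*(-75))*(5/15834) = (122 + 3600)*(5/15834) = 3722*(5/15834) = 9305/7917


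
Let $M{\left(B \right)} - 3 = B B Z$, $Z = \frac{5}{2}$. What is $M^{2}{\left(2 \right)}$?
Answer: $169$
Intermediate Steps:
$Z = \frac{5}{2}$ ($Z = 5 \cdot \frac{1}{2} = \frac{5}{2} \approx 2.5$)
$M{\left(B \right)} = 3 + \frac{5 B^{2}}{2}$ ($M{\left(B \right)} = 3 + B B \frac{5}{2} = 3 + B^{2} \cdot \frac{5}{2} = 3 + \frac{5 B^{2}}{2}$)
$M^{2}{\left(2 \right)} = \left(3 + \frac{5 \cdot 2^{2}}{2}\right)^{2} = \left(3 + \frac{5}{2} \cdot 4\right)^{2} = \left(3 + 10\right)^{2} = 13^{2} = 169$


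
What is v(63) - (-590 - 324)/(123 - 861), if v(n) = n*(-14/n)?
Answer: -5623/369 ≈ -15.238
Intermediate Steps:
v(n) = -14
v(63) - (-590 - 324)/(123 - 861) = -14 - (-590 - 324)/(123 - 861) = -14 - (-914)/(-738) = -14 - (-914)*(-1)/738 = -14 - 1*457/369 = -14 - 457/369 = -5623/369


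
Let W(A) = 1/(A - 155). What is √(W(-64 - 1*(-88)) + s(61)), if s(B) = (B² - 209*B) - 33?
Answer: 12*I*√1079833/131 ≈ 95.189*I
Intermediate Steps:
W(A) = 1/(-155 + A)
s(B) = -33 + B² - 209*B
√(W(-64 - 1*(-88)) + s(61)) = √(1/(-155 + (-64 - 1*(-88))) + (-33 + 61² - 209*61)) = √(1/(-155 + (-64 + 88)) + (-33 + 3721 - 12749)) = √(1/(-155 + 24) - 9061) = √(1/(-131) - 9061) = √(-1/131 - 9061) = √(-1186992/131) = 12*I*√1079833/131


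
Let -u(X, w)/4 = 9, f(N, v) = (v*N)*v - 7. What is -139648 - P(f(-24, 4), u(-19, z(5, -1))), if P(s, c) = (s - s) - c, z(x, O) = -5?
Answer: -139684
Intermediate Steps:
f(N, v) = -7 + N*v² (f(N, v) = (N*v)*v - 7 = N*v² - 7 = -7 + N*v²)
u(X, w) = -36 (u(X, w) = -4*9 = -36)
P(s, c) = -c (P(s, c) = 0 - c = -c)
-139648 - P(f(-24, 4), u(-19, z(5, -1))) = -139648 - (-1)*(-36) = -139648 - 1*36 = -139648 - 36 = -139684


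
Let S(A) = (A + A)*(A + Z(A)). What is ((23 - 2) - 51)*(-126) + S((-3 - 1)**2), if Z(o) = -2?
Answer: 4228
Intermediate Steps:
S(A) = 2*A*(-2 + A) (S(A) = (A + A)*(A - 2) = (2*A)*(-2 + A) = 2*A*(-2 + A))
((23 - 2) - 51)*(-126) + S((-3 - 1)**2) = ((23 - 2) - 51)*(-126) + 2*(-3 - 1)**2*(-2 + (-3 - 1)**2) = (21 - 51)*(-126) + 2*(-4)**2*(-2 + (-4)**2) = -30*(-126) + 2*16*(-2 + 16) = 3780 + 2*16*14 = 3780 + 448 = 4228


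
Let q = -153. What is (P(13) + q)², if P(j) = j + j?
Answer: 16129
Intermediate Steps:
P(j) = 2*j
(P(13) + q)² = (2*13 - 153)² = (26 - 153)² = (-127)² = 16129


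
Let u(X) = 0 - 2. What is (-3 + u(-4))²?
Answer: 25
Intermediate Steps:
u(X) = -2
(-3 + u(-4))² = (-3 - 2)² = (-5)² = 25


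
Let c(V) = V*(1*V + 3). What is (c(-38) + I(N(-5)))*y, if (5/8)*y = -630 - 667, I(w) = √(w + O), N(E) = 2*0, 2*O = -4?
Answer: -2760016 - 10376*I*√2/5 ≈ -2.76e+6 - 2934.8*I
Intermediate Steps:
O = -2 (O = (½)*(-4) = -2)
N(E) = 0
I(w) = √(-2 + w) (I(w) = √(w - 2) = √(-2 + w))
y = -10376/5 (y = 8*(-630 - 667)/5 = (8/5)*(-1297) = -10376/5 ≈ -2075.2)
c(V) = V*(3 + V) (c(V) = V*(V + 3) = V*(3 + V))
(c(-38) + I(N(-5)))*y = (-38*(3 - 38) + √(-2 + 0))*(-10376/5) = (-38*(-35) + √(-2))*(-10376/5) = (1330 + I*√2)*(-10376/5) = -2760016 - 10376*I*√2/5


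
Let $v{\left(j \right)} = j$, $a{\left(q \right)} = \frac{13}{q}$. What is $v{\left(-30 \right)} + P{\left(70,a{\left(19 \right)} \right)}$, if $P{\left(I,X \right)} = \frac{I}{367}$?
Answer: $- \frac{10940}{367} \approx -29.809$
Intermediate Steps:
$P{\left(I,X \right)} = \frac{I}{367}$ ($P{\left(I,X \right)} = I \frac{1}{367} = \frac{I}{367}$)
$v{\left(-30 \right)} + P{\left(70,a{\left(19 \right)} \right)} = -30 + \frac{1}{367} \cdot 70 = -30 + \frac{70}{367} = - \frac{10940}{367}$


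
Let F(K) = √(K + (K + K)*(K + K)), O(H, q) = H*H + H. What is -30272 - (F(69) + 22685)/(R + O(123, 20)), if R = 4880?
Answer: -609458589/20132 - √19113/20132 ≈ -30273.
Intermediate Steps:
O(H, q) = H + H² (O(H, q) = H² + H = H + H²)
F(K) = √(K + 4*K²) (F(K) = √(K + (2*K)*(2*K)) = √(K + 4*K²))
-30272 - (F(69) + 22685)/(R + O(123, 20)) = -30272 - (√(69*(1 + 4*69)) + 22685)/(4880 + 123*(1 + 123)) = -30272 - (√(69*(1 + 276)) + 22685)/(4880 + 123*124) = -30272 - (√(69*277) + 22685)/(4880 + 15252) = -30272 - (√19113 + 22685)/20132 = -30272 - (22685 + √19113)/20132 = -30272 - (22685/20132 + √19113/20132) = -30272 + (-22685/20132 - √19113/20132) = -609458589/20132 - √19113/20132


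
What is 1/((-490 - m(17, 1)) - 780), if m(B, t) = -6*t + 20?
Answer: -1/1284 ≈ -0.00077882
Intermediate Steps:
m(B, t) = 20 - 6*t
1/((-490 - m(17, 1)) - 780) = 1/((-490 - (20 - 6*1)) - 780) = 1/((-490 - (20 - 6)) - 780) = 1/((-490 - 1*14) - 780) = 1/((-490 - 14) - 780) = 1/(-504 - 780) = 1/(-1284) = -1/1284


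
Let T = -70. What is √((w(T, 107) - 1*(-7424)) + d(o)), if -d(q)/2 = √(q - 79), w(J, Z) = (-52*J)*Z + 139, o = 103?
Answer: √(397043 - 4*√6) ≈ 630.11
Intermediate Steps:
w(J, Z) = 139 - 52*J*Z (w(J, Z) = -52*J*Z + 139 = 139 - 52*J*Z)
d(q) = -2*√(-79 + q) (d(q) = -2*√(q - 79) = -2*√(-79 + q))
√((w(T, 107) - 1*(-7424)) + d(o)) = √(((139 - 52*(-70)*107) - 1*(-7424)) - 2*√(-79 + 103)) = √(((139 + 389480) + 7424) - 4*√6) = √((389619 + 7424) - 4*√6) = √(397043 - 4*√6)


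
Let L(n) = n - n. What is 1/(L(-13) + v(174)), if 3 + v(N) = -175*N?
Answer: -1/30453 ≈ -3.2838e-5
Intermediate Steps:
v(N) = -3 - 175*N
L(n) = 0
1/(L(-13) + v(174)) = 1/(0 + (-3 - 175*174)) = 1/(0 + (-3 - 30450)) = 1/(0 - 30453) = 1/(-30453) = -1/30453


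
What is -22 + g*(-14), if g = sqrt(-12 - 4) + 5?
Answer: -92 - 56*I ≈ -92.0 - 56.0*I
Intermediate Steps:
g = 5 + 4*I (g = sqrt(-16) + 5 = 4*I + 5 = 5 + 4*I ≈ 5.0 + 4.0*I)
-22 + g*(-14) = -22 + (5 + 4*I)*(-14) = -22 + (-70 - 56*I) = -92 - 56*I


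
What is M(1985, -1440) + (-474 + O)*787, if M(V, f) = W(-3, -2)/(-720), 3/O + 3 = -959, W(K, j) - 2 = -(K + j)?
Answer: -129191373487/346320 ≈ -3.7304e+5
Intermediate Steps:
W(K, j) = 2 - K - j (W(K, j) = 2 - (K + j) = 2 + (-K - j) = 2 - K - j)
O = -3/962 (O = 3/(-3 - 959) = 3/(-962) = 3*(-1/962) = -3/962 ≈ -0.0031185)
M(V, f) = -7/720 (M(V, f) = (2 - 1*(-3) - 1*(-2))/(-720) = (2 + 3 + 2)*(-1/720) = 7*(-1/720) = -7/720)
M(1985, -1440) + (-474 + O)*787 = -7/720 + (-474 - 3/962)*787 = -7/720 - 455991/962*787 = -7/720 - 358864917/962 = -129191373487/346320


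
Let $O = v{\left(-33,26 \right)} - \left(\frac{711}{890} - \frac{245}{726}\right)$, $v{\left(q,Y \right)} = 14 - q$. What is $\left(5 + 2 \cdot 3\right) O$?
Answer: $\frac{7517611}{14685} \approx 511.92$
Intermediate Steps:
$O = \frac{7517611}{161535}$ ($O = \left(14 - -33\right) - \left(\frac{711}{890} - \frac{245}{726}\right) = \left(14 + 33\right) - \left(711 \cdot \frac{1}{890} - \frac{245}{726}\right) = 47 - \left(\frac{711}{890} - \frac{245}{726}\right) = 47 - \frac{74534}{161535} = \frac{7517611}{161535} \approx 46.539$)
$\left(5 + 2 \cdot 3\right) O = \left(5 + 2 \cdot 3\right) \frac{7517611}{161535} = \left(5 + 6\right) \frac{7517611}{161535} = 11 \cdot \frac{7517611}{161535} = \frac{7517611}{14685}$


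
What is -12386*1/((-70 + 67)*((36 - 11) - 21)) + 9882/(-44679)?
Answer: 92212585/89358 ≈ 1031.9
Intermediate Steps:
-12386*1/((-70 + 67)*((36 - 11) - 21)) + 9882/(-44679) = -12386*(-1/(3*(25 - 21))) + 9882*(-1/44679) = -12386/(4*(-3)) - 3294/14893 = -12386/(-12) - 3294/14893 = -12386*(-1/12) - 3294/14893 = 6193/6 - 3294/14893 = 92212585/89358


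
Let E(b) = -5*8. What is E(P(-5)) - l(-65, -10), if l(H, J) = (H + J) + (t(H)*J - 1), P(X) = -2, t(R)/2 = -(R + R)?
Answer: 2636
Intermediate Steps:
t(R) = -4*R (t(R) = 2*(-(R + R)) = 2*(-2*R) = -4*R)
l(H, J) = -1 + H + J - 4*H*J (l(H, J) = (H + J) + ((-4*H)*J - 1) = (H + J) + (-4*H*J - 1) = (H + J) + (-1 - 4*H*J) = -1 + H + J - 4*H*J)
E(b) = -40
E(P(-5)) - l(-65, -10) = -40 - (-1 - 65 - 10 - 4*(-65)*(-10)) = -40 - (-1 - 65 - 10 - 2600) = -40 - 1*(-2676) = -40 + 2676 = 2636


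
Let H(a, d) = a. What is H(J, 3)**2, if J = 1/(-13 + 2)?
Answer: 1/121 ≈ 0.0082645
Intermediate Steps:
J = -1/11 (J = 1/(-11) = -1/11 ≈ -0.090909)
H(J, 3)**2 = (-1/11)**2 = 1/121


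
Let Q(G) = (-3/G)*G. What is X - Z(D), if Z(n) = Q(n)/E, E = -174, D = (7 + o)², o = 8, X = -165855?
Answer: -9619591/58 ≈ -1.6586e+5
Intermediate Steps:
Q(G) = -3
D = 225 (D = (7 + 8)² = 15² = 225)
Z(n) = 1/58 (Z(n) = -3/(-174) = -3*(-1/174) = 1/58)
X - Z(D) = -165855 - 1*1/58 = -165855 - 1/58 = -9619591/58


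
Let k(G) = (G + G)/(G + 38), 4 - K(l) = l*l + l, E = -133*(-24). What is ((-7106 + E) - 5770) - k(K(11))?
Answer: -435908/45 ≈ -9686.8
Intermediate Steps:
E = 3192
K(l) = 4 - l - l**2 (K(l) = 4 - (l*l + l) = 4 - (l**2 + l) = 4 - (l + l**2) = 4 + (-l - l**2) = 4 - l - l**2)
k(G) = 2*G/(38 + G) (k(G) = (2*G)/(38 + G) = 2*G/(38 + G))
((-7106 + E) - 5770) - k(K(11)) = ((-7106 + 3192) - 5770) - 2*(4 - 1*11 - 1*11**2)/(38 + (4 - 1*11 - 1*11**2)) = (-3914 - 5770) - 2*(4 - 11 - 1*121)/(38 + (4 - 11 - 1*121)) = -9684 - 2*(4 - 11 - 121)/(38 + (4 - 11 - 121)) = -9684 - 2*(-128)/(38 - 128) = -9684 - 2*(-128)/(-90) = -9684 - 2*(-128)*(-1)/90 = -9684 - 1*128/45 = -9684 - 128/45 = -435908/45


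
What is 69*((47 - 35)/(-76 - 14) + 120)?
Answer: 41354/5 ≈ 8270.8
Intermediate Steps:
69*((47 - 35)/(-76 - 14) + 120) = 69*(12/(-90) + 120) = 69*(12*(-1/90) + 120) = 69*(-2/15 + 120) = 69*(1798/15) = 41354/5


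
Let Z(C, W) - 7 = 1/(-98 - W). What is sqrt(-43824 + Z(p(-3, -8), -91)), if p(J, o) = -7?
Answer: 12*I*sqrt(14910)/7 ≈ 209.33*I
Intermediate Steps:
Z(C, W) = 7 + 1/(-98 - W)
sqrt(-43824 + Z(p(-3, -8), -91)) = sqrt(-43824 + (685 + 7*(-91))/(98 - 91)) = sqrt(-43824 + (685 - 637)/7) = sqrt(-43824 + (1/7)*48) = sqrt(-43824 + 48/7) = sqrt(-306720/7) = 12*I*sqrt(14910)/7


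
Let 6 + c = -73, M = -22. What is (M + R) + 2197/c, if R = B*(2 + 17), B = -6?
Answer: -12941/79 ≈ -163.81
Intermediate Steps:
c = -79 (c = -6 - 73 = -79)
R = -114 (R = -6*(2 + 17) = -6*19 = -114)
(M + R) + 2197/c = (-22 - 114) + 2197/(-79) = -136 + 2197*(-1/79) = -136 - 2197/79 = -12941/79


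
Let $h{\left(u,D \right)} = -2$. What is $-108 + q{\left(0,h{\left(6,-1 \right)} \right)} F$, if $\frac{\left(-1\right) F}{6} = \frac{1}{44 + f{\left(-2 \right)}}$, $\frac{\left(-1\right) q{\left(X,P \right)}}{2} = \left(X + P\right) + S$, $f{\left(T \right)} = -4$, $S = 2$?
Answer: $-108$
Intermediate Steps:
$q{\left(X,P \right)} = -4 - 2 P - 2 X$ ($q{\left(X,P \right)} = - 2 \left(\left(X + P\right) + 2\right) = - 2 \left(\left(P + X\right) + 2\right) = - 2 \left(2 + P + X\right) = -4 - 2 P - 2 X$)
$F = - \frac{3}{20}$ ($F = - \frac{6}{44 - 4} = - \frac{6}{40} = \left(-6\right) \frac{1}{40} = - \frac{3}{20} \approx -0.15$)
$-108 + q{\left(0,h{\left(6,-1 \right)} \right)} F = -108 + \left(-4 - -4 - 0\right) \left(- \frac{3}{20}\right) = -108 + \left(-4 + 4 + 0\right) \left(- \frac{3}{20}\right) = -108 + 0 \left(- \frac{3}{20}\right) = -108 + 0 = -108$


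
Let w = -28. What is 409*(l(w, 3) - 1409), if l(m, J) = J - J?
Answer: -576281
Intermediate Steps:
l(m, J) = 0
409*(l(w, 3) - 1409) = 409*(0 - 1409) = 409*(-1409) = -576281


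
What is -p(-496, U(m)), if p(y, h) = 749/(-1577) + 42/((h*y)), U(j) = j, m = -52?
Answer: 9625987/20336992 ≈ 0.47332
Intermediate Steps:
p(y, h) = -749/1577 + 42/(h*y) (p(y, h) = 749*(-1/1577) + 42*(1/(h*y)) = -749/1577 + 42/(h*y))
-p(-496, U(m)) = -(-749/1577 + 42/(-52*(-496))) = -(-749/1577 + 42*(-1/52)*(-1/496)) = -(-749/1577 + 21/12896) = -1*(-9625987/20336992) = 9625987/20336992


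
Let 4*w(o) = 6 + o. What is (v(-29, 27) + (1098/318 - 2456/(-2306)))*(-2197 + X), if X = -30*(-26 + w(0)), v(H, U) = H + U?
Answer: -224950630/61109 ≈ -3681.1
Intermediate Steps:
w(o) = 3/2 + o/4 (w(o) = (6 + o)/4 = 3/2 + o/4)
X = 735 (X = -30*(-26 + (3/2 + (1/4)*0)) = -30*(-26 + (3/2 + 0)) = -30*(-26 + 3/2) = -30*(-49/2) = 735)
(v(-29, 27) + (1098/318 - 2456/(-2306)))*(-2197 + X) = ((-29 + 27) + (1098/318 - 2456/(-2306)))*(-2197 + 735) = (-2 + (1098*(1/318) - 2456*(-1/2306)))*(-1462) = (-2 + (183/53 + 1228/1153))*(-1462) = (-2 + 276083/61109)*(-1462) = (153865/61109)*(-1462) = -224950630/61109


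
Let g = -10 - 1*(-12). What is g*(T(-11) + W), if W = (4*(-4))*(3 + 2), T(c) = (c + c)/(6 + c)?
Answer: -756/5 ≈ -151.20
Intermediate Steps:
T(c) = 2*c/(6 + c) (T(c) = (2*c)/(6 + c) = 2*c/(6 + c))
W = -80 (W = -16*5 = -80)
g = 2 (g = -10 + 12 = 2)
g*(T(-11) + W) = 2*(2*(-11)/(6 - 11) - 80) = 2*(2*(-11)/(-5) - 80) = 2*(2*(-11)*(-⅕) - 80) = 2*(22/5 - 80) = 2*(-378/5) = -756/5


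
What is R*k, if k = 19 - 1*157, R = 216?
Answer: -29808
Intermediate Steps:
k = -138 (k = 19 - 157 = -138)
R*k = 216*(-138) = -29808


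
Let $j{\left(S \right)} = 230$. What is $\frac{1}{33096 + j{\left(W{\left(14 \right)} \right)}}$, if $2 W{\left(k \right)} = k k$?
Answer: $\frac{1}{33326} \approx 3.0007 \cdot 10^{-5}$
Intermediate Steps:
$W{\left(k \right)} = \frac{k^{2}}{2}$ ($W{\left(k \right)} = \frac{k k}{2} = \frac{k^{2}}{2}$)
$\frac{1}{33096 + j{\left(W{\left(14 \right)} \right)}} = \frac{1}{33096 + 230} = \frac{1}{33326}$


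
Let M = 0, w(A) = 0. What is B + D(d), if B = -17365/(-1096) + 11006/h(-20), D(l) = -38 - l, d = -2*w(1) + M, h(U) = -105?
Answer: -14612291/115080 ≈ -126.98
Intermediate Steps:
d = 0 (d = -2*0 + 0 = 0 + 0 = 0)
B = -10239251/115080 (B = -17365/(-1096) + 11006/(-105) = -17365*(-1/1096) + 11006*(-1/105) = 17365/1096 - 11006/105 = -10239251/115080 ≈ -88.975)
B + D(d) = -10239251/115080 + (-38 - 1*0) = -10239251/115080 + (-38 + 0) = -10239251/115080 - 38 = -14612291/115080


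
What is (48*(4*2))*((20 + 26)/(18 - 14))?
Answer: 4416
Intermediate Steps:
(48*(4*2))*((20 + 26)/(18 - 14)) = (48*8)*(46/4) = 384*(46*(1/4)) = 384*(23/2) = 4416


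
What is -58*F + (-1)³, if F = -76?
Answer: 4407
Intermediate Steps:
-58*F + (-1)³ = -58*(-76) + (-1)³ = 4408 - 1 = 4407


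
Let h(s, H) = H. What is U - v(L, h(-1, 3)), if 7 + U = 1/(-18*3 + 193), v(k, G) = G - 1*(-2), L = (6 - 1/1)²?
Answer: -1667/139 ≈ -11.993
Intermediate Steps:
L = 25 (L = (6 - 1*1)² = (6 - 1)² = 5² = 25)
v(k, G) = 2 + G (v(k, G) = G + 2 = 2 + G)
U = -972/139 (U = -7 + 1/(-18*3 + 193) = -7 + 1/(-54 + 193) = -7 + 1/139 = -972/139 ≈ -6.9928)
U - v(L, h(-1, 3)) = -972/139 - (2 + 3) = -972/139 - 1*5 = -972/139 - 5 = -1667/139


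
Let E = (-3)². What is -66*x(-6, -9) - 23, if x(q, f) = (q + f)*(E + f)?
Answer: -23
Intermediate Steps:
E = 9
x(q, f) = (9 + f)*(f + q) (x(q, f) = (q + f)*(9 + f) = (f + q)*(9 + f) = (9 + f)*(f + q))
-66*x(-6, -9) - 23 = -66*((-9)² + 9*(-9) + 9*(-6) - 9*(-6)) - 23 = -66*(81 - 81 - 54 + 54) - 23 = -66*0 - 23 = 0 - 23 = -23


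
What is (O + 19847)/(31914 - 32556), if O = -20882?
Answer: 345/214 ≈ 1.6122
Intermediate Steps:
(O + 19847)/(31914 - 32556) = (-20882 + 19847)/(31914 - 32556) = -1035/(-642) = -1035*(-1/642) = 345/214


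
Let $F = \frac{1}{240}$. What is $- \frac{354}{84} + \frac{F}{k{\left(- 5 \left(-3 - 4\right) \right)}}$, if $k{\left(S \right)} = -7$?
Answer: $- \frac{7081}{1680} \approx -4.2149$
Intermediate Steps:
$F = \frac{1}{240} \approx 0.0041667$
$- \frac{354}{84} + \frac{F}{k{\left(- 5 \left(-3 - 4\right) \right)}} = - \frac{354}{84} + \frac{1}{240 \left(-7\right)} = \left(-354\right) \frac{1}{84} + \frac{1}{240} \left(- \frac{1}{7}\right) = - \frac{59}{14} - \frac{1}{1680} = - \frac{7081}{1680}$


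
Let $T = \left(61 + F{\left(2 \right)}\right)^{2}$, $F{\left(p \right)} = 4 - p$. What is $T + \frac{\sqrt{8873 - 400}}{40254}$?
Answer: $3969 + \frac{\sqrt{8473}}{40254} \approx 3969.0$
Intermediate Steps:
$T = 3969$ ($T = \left(61 + \left(4 - 2\right)\right)^{2} = \left(61 + 2\right)^{2} = 63^{2} = 3969$)
$T + \frac{\sqrt{8873 - 400}}{40254} = 3969 + \frac{\sqrt{8873 - 400}}{40254} = 3969 + \sqrt{8473} \cdot \frac{1}{40254} = 3969 + \frac{\sqrt{8473}}{40254}$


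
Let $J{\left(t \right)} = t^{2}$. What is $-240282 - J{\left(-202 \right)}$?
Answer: $-281086$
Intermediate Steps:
$-240282 - J{\left(-202 \right)} = -240282 - \left(-202\right)^{2} = -240282 - 40804 = -281086$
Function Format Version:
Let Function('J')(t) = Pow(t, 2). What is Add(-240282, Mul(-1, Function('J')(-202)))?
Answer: -281086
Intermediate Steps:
Add(-240282, Mul(-1, Function('J')(-202))) = Add(-240282, Mul(-1, Pow(-202, 2))) = Add(-240282, Mul(-1, 40804)) = Add(-240282, -40804) = -281086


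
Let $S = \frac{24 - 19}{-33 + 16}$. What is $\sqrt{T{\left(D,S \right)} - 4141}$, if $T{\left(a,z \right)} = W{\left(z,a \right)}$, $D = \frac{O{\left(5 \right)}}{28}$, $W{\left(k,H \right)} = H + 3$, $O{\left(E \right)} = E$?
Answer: $\frac{i \sqrt{811013}}{14} \approx 64.326 i$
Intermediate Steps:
$W{\left(k,H \right)} = 3 + H$
$D = \frac{5}{28} \approx 0.17857$
$S = - \frac{5}{17}$ ($S = \frac{5}{-17} = 5 \left(- \frac{1}{17}\right) = - \frac{5}{17} \approx -0.29412$)
$T{\left(a,z \right)} = 3 + a$
$\sqrt{T{\left(D,S \right)} - 4141} = \sqrt{\left(3 + \frac{5}{28}\right) - 4141} = \sqrt{\frac{89}{28} - 4141} = \sqrt{- \frac{115859}{28}} = \frac{i \sqrt{811013}}{14}$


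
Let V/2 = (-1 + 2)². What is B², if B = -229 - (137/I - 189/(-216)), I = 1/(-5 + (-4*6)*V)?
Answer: 3163950001/64 ≈ 4.9437e+7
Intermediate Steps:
V = 2 (V = 2*(-1 + 2)² = 2*1² = 2*1 = 2)
I = -1/53 (I = 1/(-5 - 4*6*2) = 1/(-5 - 24*2) = 1/(-5 - 48) = 1/(-53) = -1/53 ≈ -0.018868)
B = 56249/8 (B = -229 - (137/(-1/53) - 189/(-216)) = -229 - (137*(-53) - 189*(-1/216)) = -229 - (-7261 + 7/8) = -229 - 1*(-58081/8) = -229 + 58081/8 = 56249/8 ≈ 7031.1)
B² = (56249/8)² = 3163950001/64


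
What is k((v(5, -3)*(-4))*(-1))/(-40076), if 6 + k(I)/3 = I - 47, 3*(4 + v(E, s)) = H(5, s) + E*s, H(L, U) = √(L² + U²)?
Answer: 267/40076 - √34/10019 ≈ 0.0060804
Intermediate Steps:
v(E, s) = -4 + √(25 + s²)/3 + E*s/3 (v(E, s) = -4 + (√(5² + s²) + E*s)/3 = -4 + (√(25 + s²) + E*s)/3 = -4 + (√(25 + s²)/3 + E*s/3) = -4 + √(25 + s²)/3 + E*s/3)
k(I) = -159 + 3*I (k(I) = -18 + 3*(I - 47) = -18 + 3*(-47 + I) = -18 + (-141 + 3*I) = -159 + 3*I)
k((v(5, -3)*(-4))*(-1))/(-40076) = (-159 + 3*(((-4 + √(25 + (-3)²)/3 + (⅓)*5*(-3))*(-4))*(-1)))/(-40076) = (-159 + 3*(((-4 + √(25 + 9)/3 - 5)*(-4))*(-1)))*(-1/40076) = (-159 + 3*(((-4 + √34/3 - 5)*(-4))*(-1)))*(-1/40076) = (-159 + 3*(((-9 + √34/3)*(-4))*(-1)))*(-1/40076) = (-159 + 3*((36 - 4*√34/3)*(-1)))*(-1/40076) = (-159 + 3*(-36 + 4*√34/3))*(-1/40076) = (-159 + (-108 + 4*√34))*(-1/40076) = (-267 + 4*√34)*(-1/40076) = 267/40076 - √34/10019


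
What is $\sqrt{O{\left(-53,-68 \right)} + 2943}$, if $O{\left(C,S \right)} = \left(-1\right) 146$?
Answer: $\sqrt{2797} \approx 52.887$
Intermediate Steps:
$O{\left(C,S \right)} = -146$
$\sqrt{O{\left(-53,-68 \right)} + 2943} = \sqrt{-146 + 2943} = \sqrt{2797}$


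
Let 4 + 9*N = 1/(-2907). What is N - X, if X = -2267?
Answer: 59299892/26163 ≈ 2266.6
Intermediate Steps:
N = -11629/26163 (N = -4/9 + (⅑)/(-2907) = -4/9 + (⅑)*(-1/2907) = -4/9 - 1/26163 = -11629/26163 ≈ -0.44448)
N - X = -11629/26163 - 1*(-2267) = -11629/26163 + 2267 = 59299892/26163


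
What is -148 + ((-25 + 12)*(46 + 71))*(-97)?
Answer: 147389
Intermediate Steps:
-148 + ((-25 + 12)*(46 + 71))*(-97) = -148 - 13*117*(-97) = -148 - 1521*(-97) = -148 + 147537 = 147389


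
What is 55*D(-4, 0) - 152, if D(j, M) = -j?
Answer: 68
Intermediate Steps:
55*D(-4, 0) - 152 = 55*(-1*(-4)) - 152 = 55*4 - 152 = 220 - 152 = 68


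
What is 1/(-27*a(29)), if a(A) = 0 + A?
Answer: -1/783 ≈ -0.0012771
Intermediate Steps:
a(A) = A
1/(-27*a(29)) = 1/(-27*29) = 1/(-783) = -1/783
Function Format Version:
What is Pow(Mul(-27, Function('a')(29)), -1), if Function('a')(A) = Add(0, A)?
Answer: Rational(-1, 783) ≈ -0.0012771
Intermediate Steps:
Function('a')(A) = A
Pow(Mul(-27, Function('a')(29)), -1) = Pow(Mul(-27, 29), -1) = Pow(-783, -1) = Rational(-1, 783)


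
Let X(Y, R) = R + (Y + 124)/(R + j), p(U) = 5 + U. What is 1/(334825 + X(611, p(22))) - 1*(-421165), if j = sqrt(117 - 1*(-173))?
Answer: 2962387019250610634/7033792027423 + 15*sqrt(290)/1004827432489 ≈ 4.2117e+5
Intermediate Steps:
j = sqrt(290) (j = sqrt(117 + 173) = sqrt(290) ≈ 17.029)
X(Y, R) = R + (124 + Y)/(R + sqrt(290)) (X(Y, R) = R + (Y + 124)/(R + sqrt(290)) = R + (124 + Y)/(R + sqrt(290)))
1/(334825 + X(611, p(22))) - 1*(-421165) = 1/(334825 + (124 + 611 + (5 + 22)**2 + (5 + 22)*sqrt(290))/((5 + 22) + sqrt(290))) - 1*(-421165) = 1/(334825 + (124 + 611 + 27**2 + 27*sqrt(290))/(27 + sqrt(290))) + 421165 = 1/(334825 + (124 + 611 + 729 + 27*sqrt(290))/(27 + sqrt(290))) + 421165 = 1/(334825 + (1464 + 27*sqrt(290))/(27 + sqrt(290))) + 421165 = 421165 + 1/(334825 + (1464 + 27*sqrt(290))/(27 + sqrt(290)))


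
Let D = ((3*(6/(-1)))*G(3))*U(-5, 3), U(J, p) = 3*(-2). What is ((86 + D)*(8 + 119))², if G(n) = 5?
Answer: 6320568004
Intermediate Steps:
U(J, p) = -6
D = 540 (D = ((3*(6/(-1)))*5)*(-6) = ((3*(6*(-1)))*5)*(-6) = ((3*(-6))*5)*(-6) = -18*5*(-6) = -90*(-6) = 540)
((86 + D)*(8 + 119))² = ((86 + 540)*(8 + 119))² = (626*127)² = 79502² = 6320568004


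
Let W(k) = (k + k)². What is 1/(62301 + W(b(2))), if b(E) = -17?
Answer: 1/63457 ≈ 1.5759e-5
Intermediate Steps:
W(k) = 4*k² (W(k) = (2*k)² = 4*k²)
1/(62301 + W(b(2))) = 1/(62301 + 4*(-17)²) = 1/(62301 + 4*289) = 1/(62301 + 1156) = 1/63457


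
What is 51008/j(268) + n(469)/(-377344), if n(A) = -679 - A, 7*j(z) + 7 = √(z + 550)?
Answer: 235782864415/72544384 + 357056*√818/769 ≈ 16530.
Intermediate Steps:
j(z) = -1 + √(550 + z)/7 (j(z) = -1 + √(z + 550)/7 = -1 + √(550 + z)/7)
51008/j(268) + n(469)/(-377344) = 51008/(-1 + √(550 + 268)/7) + (-679 - 1*469)/(-377344) = 51008/(-1 + √818/7) + (-679 - 469)*(-1/377344) = 51008/(-1 + √818/7) - 1148*(-1/377344) = 51008/(-1 + √818/7) + 287/94336 = 287/94336 + 51008/(-1 + √818/7)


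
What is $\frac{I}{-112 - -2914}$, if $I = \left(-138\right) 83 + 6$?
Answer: $- \frac{1908}{467} \approx -4.0857$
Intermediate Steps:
$I = -11448$ ($I = -11454 + 6 = -11448$)
$\frac{I}{-112 - -2914} = - \frac{11448}{-112 - -2914} = - \frac{11448}{-112 + 2914} = - \frac{11448}{2802} = \left(-11448\right) \frac{1}{2802} = - \frac{1908}{467}$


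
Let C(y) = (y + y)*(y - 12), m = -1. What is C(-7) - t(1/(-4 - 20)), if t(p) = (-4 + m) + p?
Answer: 6505/24 ≈ 271.04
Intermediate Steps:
t(p) = -5 + p (t(p) = (-4 - 1) + p = -5 + p)
C(y) = 2*y*(-12 + y) (C(y) = (2*y)*(-12 + y) = 2*y*(-12 + y))
C(-7) - t(1/(-4 - 20)) = 2*(-7)*(-12 - 7) - (-5 + 1/(-4 - 20)) = 2*(-7)*(-19) - (-5 + 1/(-24)) = 266 - (-5 - 1/24) = 266 - 1*(-121/24) = 266 + 121/24 = 6505/24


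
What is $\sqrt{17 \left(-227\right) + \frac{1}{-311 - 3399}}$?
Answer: $\frac{i \sqrt{53115665610}}{3710} \approx 62.121 i$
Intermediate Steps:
$\sqrt{17 \left(-227\right) + \frac{1}{-311 - 3399}} = \sqrt{-3859 + \frac{1}{-3710}} = \sqrt{-3859 - \frac{1}{3710}} = \sqrt{- \frac{14316891}{3710}} = \frac{i \sqrt{53115665610}}{3710}$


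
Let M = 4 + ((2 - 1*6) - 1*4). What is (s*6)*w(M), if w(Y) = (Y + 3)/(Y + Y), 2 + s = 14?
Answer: 9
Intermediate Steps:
s = 12 (s = -2 + 14 = 12)
M = -4 (M = 4 + ((2 - 6) - 4) = 4 + (-4 - 4) = 4 - 8 = -4)
w(Y) = (3 + Y)/(2*Y) (w(Y) = (3 + Y)/((2*Y)) = (3 + Y)*(1/(2*Y)) = (3 + Y)/(2*Y))
(s*6)*w(M) = (12*6)*((½)*(3 - 4)/(-4)) = 72*((½)*(-¼)*(-1)) = 72*(⅛) = 9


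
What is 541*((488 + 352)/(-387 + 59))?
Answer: -56805/41 ≈ -1385.5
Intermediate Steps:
541*((488 + 352)/(-387 + 59)) = 541*(840/(-328)) = 541*(840*(-1/328)) = 541*(-105/41) = -56805/41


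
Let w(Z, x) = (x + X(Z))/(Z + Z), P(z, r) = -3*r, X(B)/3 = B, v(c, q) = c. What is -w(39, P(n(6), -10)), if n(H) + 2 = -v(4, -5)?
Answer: -49/26 ≈ -1.8846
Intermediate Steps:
X(B) = 3*B
n(H) = -6 (n(H) = -2 - 1*4 = -2 - 4 = -6)
w(Z, x) = (x + 3*Z)/(2*Z) (w(Z, x) = (x + 3*Z)/(Z + Z) = (x + 3*Z)/((2*Z)) = (x + 3*Z)*(1/(2*Z)) = (x + 3*Z)/(2*Z))
-w(39, P(n(6), -10)) = -(-3*(-10) + 3*39)/(2*39) = -(30 + 117)/(2*39) = -147/(2*39) = -1*49/26 = -49/26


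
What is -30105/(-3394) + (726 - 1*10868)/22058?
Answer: 314817071/37432426 ≈ 8.4103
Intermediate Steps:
-30105/(-3394) + (726 - 1*10868)/22058 = -30105*(-1/3394) + (726 - 10868)*(1/22058) = 30105/3394 - 10142*1/22058 = 30105/3394 - 5071/11029 = 314817071/37432426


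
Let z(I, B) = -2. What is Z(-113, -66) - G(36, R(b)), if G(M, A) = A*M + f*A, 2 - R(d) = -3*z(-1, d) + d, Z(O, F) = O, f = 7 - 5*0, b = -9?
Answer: -328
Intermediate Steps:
f = 7 (f = 7 + 0 = 7)
R(d) = -4 - d (R(d) = 2 - (-3*(-2) + d) = 2 - (6 + d) = 2 + (-6 - d) = -4 - d)
G(M, A) = 7*A + A*M (G(M, A) = A*M + 7*A = 7*A + A*M)
Z(-113, -66) - G(36, R(b)) = -113 - (-4 - 1*(-9))*(7 + 36) = -113 - (-4 + 9)*43 = -113 - 5*43 = -113 - 1*215 = -113 - 215 = -328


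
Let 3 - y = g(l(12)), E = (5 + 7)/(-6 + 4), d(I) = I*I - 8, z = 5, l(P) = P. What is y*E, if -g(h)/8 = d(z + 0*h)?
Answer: -834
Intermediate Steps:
d(I) = -8 + I**2 (d(I) = I**2 - 8 = -8 + I**2)
g(h) = -136 (g(h) = -8*(-8 + (5 + 0*h)**2) = -8*(-8 + (5 + 0)**2) = -8*(-8 + 5**2) = -8*(-8 + 25) = -8*17 = -136)
E = -6 (E = 12/(-2) = 12*(-1/2) = -6)
y = 139 (y = 3 - 1*(-136) = 3 + 136 = 139)
y*E = 139*(-6) = -834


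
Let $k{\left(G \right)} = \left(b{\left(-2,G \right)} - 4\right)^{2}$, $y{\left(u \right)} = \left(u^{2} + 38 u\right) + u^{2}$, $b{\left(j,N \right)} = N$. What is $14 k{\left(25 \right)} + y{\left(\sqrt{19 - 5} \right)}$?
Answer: $6202 + 38 \sqrt{14} \approx 6344.2$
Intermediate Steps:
$y{\left(u \right)} = 2 u^{2} + 38 u$
$k{\left(G \right)} = \left(-4 + G\right)^{2}$ ($k{\left(G \right)} = \left(G - 4\right)^{2} = \left(-4 + G\right)^{2}$)
$14 k{\left(25 \right)} + y{\left(\sqrt{19 - 5} \right)} = 14 \left(-4 + 25\right)^{2} + 2 \sqrt{19 - 5} \left(19 + \sqrt{19 - 5}\right) = 14 \cdot 21^{2} + 2 \sqrt{14} \left(19 + \sqrt{14}\right) = 14 \cdot 441 + 2 \sqrt{14} \left(19 + \sqrt{14}\right) = 6174 + 2 \sqrt{14} \left(19 + \sqrt{14}\right)$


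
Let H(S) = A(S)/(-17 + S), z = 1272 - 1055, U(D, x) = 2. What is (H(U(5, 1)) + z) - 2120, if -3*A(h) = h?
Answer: -85633/45 ≈ -1903.0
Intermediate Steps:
A(h) = -h/3
z = 217
H(S) = -S/(3*(-17 + S)) (H(S) = (-S/3)/(-17 + S) = -S/(3*(-17 + S)))
(H(U(5, 1)) + z) - 2120 = (-1*2/(-51 + 3*2) + 217) - 2120 = (-1*2/(-51 + 6) + 217) - 2120 = (-1*2/(-45) + 217) - 2120 = (-1*2*(-1/45) + 217) - 2120 = (2/45 + 217) - 2120 = 9767/45 - 2120 = -85633/45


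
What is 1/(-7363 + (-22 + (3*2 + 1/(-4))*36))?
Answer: -1/7178 ≈ -0.00013931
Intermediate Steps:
1/(-7363 + (-22 + (3*2 + 1/(-4))*36)) = 1/(-7363 + (-22 + (6 + 1*(-1/4))*36)) = 1/(-7363 + (-22 + (6 - 1/4)*36)) = 1/(-7363 + (-22 + (23/4)*36)) = 1/(-7363 + (-22 + 207)) = 1/(-7363 + 185) = 1/(-7178) = -1/7178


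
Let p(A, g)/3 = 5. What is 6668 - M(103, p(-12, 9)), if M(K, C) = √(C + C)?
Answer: 6668 - √30 ≈ 6662.5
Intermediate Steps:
p(A, g) = 15 (p(A, g) = 3*5 = 15)
M(K, C) = √2*√C (M(K, C) = √(2*C) = √2*√C)
6668 - M(103, p(-12, 9)) = 6668 - √2*√15 = 6668 - √30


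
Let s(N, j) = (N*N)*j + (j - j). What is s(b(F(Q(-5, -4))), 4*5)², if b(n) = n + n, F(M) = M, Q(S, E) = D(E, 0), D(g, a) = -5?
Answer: 4000000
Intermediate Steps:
Q(S, E) = -5
b(n) = 2*n
s(N, j) = j*N² (s(N, j) = N²*j + 0 = j*N² + 0 = j*N²)
s(b(F(Q(-5, -4))), 4*5)² = ((4*5)*(2*(-5))²)² = (20*(-10)²)² = (20*100)² = 2000² = 4000000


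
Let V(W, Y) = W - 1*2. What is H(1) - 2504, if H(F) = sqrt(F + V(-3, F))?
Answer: -2504 + 2*I ≈ -2504.0 + 2.0*I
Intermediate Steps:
V(W, Y) = -2 + W (V(W, Y) = W - 2 = -2 + W)
H(F) = sqrt(-5 + F) (H(F) = sqrt(F + (-2 - 3)) = sqrt(F - 5) = sqrt(-5 + F))
H(1) - 2504 = sqrt(-5 + 1) - 2504 = sqrt(-4) - 2504 = 2*I - 2504 = -2504 + 2*I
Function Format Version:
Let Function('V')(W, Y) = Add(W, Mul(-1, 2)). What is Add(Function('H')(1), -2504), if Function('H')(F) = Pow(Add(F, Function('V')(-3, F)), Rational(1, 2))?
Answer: Add(-2504, Mul(2, I)) ≈ Add(-2504.0, Mul(2.0000, I))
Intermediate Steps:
Function('V')(W, Y) = Add(-2, W) (Function('V')(W, Y) = Add(W, -2) = Add(-2, W))
Function('H')(F) = Pow(Add(-5, F), Rational(1, 2)) (Function('H')(F) = Pow(Add(F, Add(-2, -3)), Rational(1, 2)) = Pow(Add(F, -5), Rational(1, 2)) = Pow(Add(-5, F), Rational(1, 2)))
Add(Function('H')(1), -2504) = Add(Pow(Add(-5, 1), Rational(1, 2)), -2504) = Add(Pow(-4, Rational(1, 2)), -2504) = Add(Mul(2, I), -2504) = Add(-2504, Mul(2, I))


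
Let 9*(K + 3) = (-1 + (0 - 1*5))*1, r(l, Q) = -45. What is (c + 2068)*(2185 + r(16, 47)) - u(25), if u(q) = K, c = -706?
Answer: 8744051/3 ≈ 2.9147e+6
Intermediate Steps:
K = -11/3 (K = -3 + ((-1 + (0 - 1*5))*1)/9 = -3 + ((-1 + (0 - 5))*1)/9 = -3 + ((-1 - 5)*1)/9 = -3 + (-6*1)/9 = -3 + (1/9)*(-6) = -3 - 2/3 = -11/3 ≈ -3.6667)
u(q) = -11/3
(c + 2068)*(2185 + r(16, 47)) - u(25) = (-706 + 2068)*(2185 - 45) - 1*(-11/3) = 1362*2140 + 11/3 = 2914680 + 11/3 = 8744051/3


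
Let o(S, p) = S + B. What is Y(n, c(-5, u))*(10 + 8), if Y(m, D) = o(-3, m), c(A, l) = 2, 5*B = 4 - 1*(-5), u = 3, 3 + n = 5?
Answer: -108/5 ≈ -21.600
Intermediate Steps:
n = 2 (n = -3 + 5 = 2)
B = 9/5 (B = (4 - 1*(-5))/5 = (4 + 5)/5 = (1/5)*9 = 9/5 ≈ 1.8000)
o(S, p) = 9/5 + S (o(S, p) = S + 9/5 = 9/5 + S)
Y(m, D) = -6/5 (Y(m, D) = 9/5 - 3 = -6/5)
Y(n, c(-5, u))*(10 + 8) = -6*(10 + 8)/5 = -6/5*18 = -108/5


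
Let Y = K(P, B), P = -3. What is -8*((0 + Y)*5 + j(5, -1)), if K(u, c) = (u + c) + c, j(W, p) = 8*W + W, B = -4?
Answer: 80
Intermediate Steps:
j(W, p) = 9*W
K(u, c) = u + 2*c (K(u, c) = (c + u) + c = u + 2*c)
Y = -11 (Y = -3 + 2*(-4) = -3 - 8 = -11)
-8*((0 + Y)*5 + j(5, -1)) = -8*((0 - 11)*5 + 9*5) = -8*(-11*5 + 45) = -8*(-55 + 45) = -8*(-10) = 80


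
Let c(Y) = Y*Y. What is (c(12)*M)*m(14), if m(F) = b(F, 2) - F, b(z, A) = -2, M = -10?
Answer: 23040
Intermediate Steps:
c(Y) = Y²
m(F) = -2 - F
(c(12)*M)*m(14) = (12²*(-10))*(-2 - 1*14) = (144*(-10))*(-2 - 14) = -1440*(-16) = 23040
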